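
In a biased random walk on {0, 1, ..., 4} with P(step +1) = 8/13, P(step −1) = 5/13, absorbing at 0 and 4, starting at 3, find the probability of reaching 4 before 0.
P(hit 4 before 0) = (1 − (5/8)^3) / (1 − (5/8)^4) = 1032/1157

Let u_k denote P(reach 4 before 0 | start at k). Boundary: u_0 = 0, u_4 = 1. Recurrence: u_k = 8/13·u_{k+1} + 5/13·u_{k-1} for 1 ≤ k ≤ 3. Try u_k = A + B·r^k with r = q/p = (5/13)/(8/13) = 5/8. Substitution satisfies the recurrence; boundary conditions give:
  u_k = (1 − r^k) / (1 − r^N) = (1 − (5/8)^3) / (1 − (5/8)^4) = 1032/1157.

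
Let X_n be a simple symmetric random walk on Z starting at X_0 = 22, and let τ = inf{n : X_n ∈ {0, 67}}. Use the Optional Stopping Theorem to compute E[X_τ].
E[X_τ] = 22

X_n is a martingale and τ is a bounded-mean stopping time (indeed τ is finite a.s. with bounded expectation since the walk is in a bounded region). By the OST, E[X_τ] = E[X_0] = 22. Equivalently: E[X_τ] = 67 · P(hit 67 first) + 0 · P(hit 0 first) = 67 · (22/67) = 22.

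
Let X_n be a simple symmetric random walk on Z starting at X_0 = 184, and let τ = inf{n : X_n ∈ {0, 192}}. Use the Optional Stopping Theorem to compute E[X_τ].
E[X_τ] = 184

X_n is a martingale and τ is a bounded-mean stopping time (indeed τ is finite a.s. with bounded expectation since the walk is in a bounded region). By the OST, E[X_τ] = E[X_0] = 184. Equivalently: E[X_τ] = 192 · P(hit 192 first) + 0 · P(hit 0 first) = 192 · (184/192) = 184.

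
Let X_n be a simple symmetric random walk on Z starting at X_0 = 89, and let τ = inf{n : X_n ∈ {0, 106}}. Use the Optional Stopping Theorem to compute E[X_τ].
E[X_τ] = 89

X_n is a martingale and τ is a bounded-mean stopping time (indeed τ is finite a.s. with bounded expectation since the walk is in a bounded region). By the OST, E[X_τ] = E[X_0] = 89. Equivalently: E[X_τ] = 106 · P(hit 106 first) + 0 · P(hit 0 first) = 106 · (89/106) = 89.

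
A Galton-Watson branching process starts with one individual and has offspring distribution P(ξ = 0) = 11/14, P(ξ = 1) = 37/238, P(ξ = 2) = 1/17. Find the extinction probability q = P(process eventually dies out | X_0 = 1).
q = 1

Mean offspring μ = 0·11/14 + 1·37/238 + 2·1/17 = 65/238 ≤ 1. For μ ≤ 1 with offspring not concentrated at 1, the Galton-Watson process goes extinct almost surely, so q = 1.
(Algebraic check: The pgf is f(s) = 11/14 + 37/238·s + 1/17·s². The extinction probability q is the smallest fixed point of f in [0, 1]. Setting s = f(s):
  1/17·s² + (37/238 − 1)·s + 11/14 = 0
  1/17·s² − (11/14 + 1/17)·s + 11/14 = 0
which factors as (s − 1)·(1/17·s − 11/14) = 0, giving roots s = 1 and s = (11/14)/(1/17) = 187/14. Since 187/14 ≥ 1, the smallest root in [0, 1] is s = 1.)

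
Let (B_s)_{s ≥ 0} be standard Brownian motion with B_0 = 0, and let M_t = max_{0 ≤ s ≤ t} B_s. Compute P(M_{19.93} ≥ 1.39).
P(M_{19.93} ≥ 1.39) = 2·P(B_{19.93} ≥ 1.39) = 2(1 − Φ(1.39/√19.93)) ≈ 0.7555

By the reflection principle for Brownian motion, P(M_t ≥ a) = 2 · P(B_t ≥ a) for a ≥ 0. Since B_t ~ N(0, t), P(B_t ≥ 1.39) = 1 − Φ(1.39/√t) = 1 − Φ(1.39/√19.93) = 1 − Φ(0.3114). So
  P(M_{19.93} ≥ 1.39) = 2(1 − Φ(0.3114)) ≈ 0.7555.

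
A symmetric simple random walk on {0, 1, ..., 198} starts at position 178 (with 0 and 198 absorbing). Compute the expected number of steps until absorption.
E[τ | X_0 = 178] = 3560

Let v_k = E[τ | X_0 = k]. Boundary: v_0 = v_198 = 0. Recurrence: v_k = 1 + (v_{k-1} + v_{k+1})/2 for 1 ≤ k ≤ 197. The particular solution to v_k − (v_{k-1} + v_{k+1})/2 = 1 is v_k = −k^2. Adding homogeneous solution A + B k and matching boundaries gives v_k = k (198 − k). Substituting k = 178: v_178 = 178 · 20 = 3560.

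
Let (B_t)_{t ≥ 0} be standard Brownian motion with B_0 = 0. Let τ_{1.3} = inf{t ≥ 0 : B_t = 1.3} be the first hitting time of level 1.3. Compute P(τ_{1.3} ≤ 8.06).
P(τ_{1.3} ≤ 8.06) = 2(1 − Φ(1.3/√8.06)) = 2(1 − Φ(0.4579)) ≈ 0.6470

By the reflection principle for standard BM, P(τ_b ≤ t) = 2 · P(B_t ≥ b). Since B_t ~ N(0, t), P(B_t ≥ 1.3) = 1 − Φ(1.3/√t) = 1 − Φ(1.3/√8.06) = 1 − Φ(0.4579) ≈ 0.32351. Doubling: P(τ_{1.3} ≤ 8.06) ≈ 2 · 0.32351 = 0.64702 ≈ 0.6470.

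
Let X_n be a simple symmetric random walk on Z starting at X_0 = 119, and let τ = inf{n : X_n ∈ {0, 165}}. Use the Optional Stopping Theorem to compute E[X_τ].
E[X_τ] = 119

X_n is a martingale and τ is a bounded-mean stopping time (indeed τ is finite a.s. with bounded expectation since the walk is in a bounded region). By the OST, E[X_τ] = E[X_0] = 119. Equivalently: E[X_τ] = 165 · P(hit 165 first) + 0 · P(hit 0 first) = 165 · (119/165) = 119.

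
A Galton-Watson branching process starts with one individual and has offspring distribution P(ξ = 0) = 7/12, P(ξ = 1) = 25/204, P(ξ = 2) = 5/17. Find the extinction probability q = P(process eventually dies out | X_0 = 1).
q = 1

Mean offspring μ = 0·7/12 + 1·25/204 + 2·5/17 = 145/204 ≤ 1. For μ ≤ 1 with offspring not concentrated at 1, the Galton-Watson process goes extinct almost surely, so q = 1.
(Algebraic check: The pgf is f(s) = 7/12 + 25/204·s + 5/17·s². The extinction probability q is the smallest fixed point of f in [0, 1]. Setting s = f(s):
  5/17·s² + (25/204 − 1)·s + 7/12 = 0
  5/17·s² − (7/12 + 5/17)·s + 7/12 = 0
which factors as (s − 1)·(5/17·s − 7/12) = 0, giving roots s = 1 and s = (7/12)/(5/17) = 119/60. Since 119/60 ≥ 1, the smallest root in [0, 1] is s = 1.)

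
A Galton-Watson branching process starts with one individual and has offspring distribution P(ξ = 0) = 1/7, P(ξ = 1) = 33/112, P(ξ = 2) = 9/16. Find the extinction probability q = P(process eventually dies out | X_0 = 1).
q = 16/63

The pgf is f(s) = 1/7 + 33/112·s + 9/16·s². The extinction probability q is the smallest fixed point of f in [0, 1]. Setting s = f(s):
  9/16·s² + (33/112 − 1)·s + 1/7 = 0
  9/16·s² − (1/7 + 9/16)·s + 1/7 = 0
which factors as (s − 1)·(9/16·s − 1/7) = 0, giving roots s = 1 and s = (1/7)/(9/16) = 16/63.
Mean offspring μ = 33/112 + 2·9/16 = 159/112 > 1 (supercritical), so q < 1. The extinction probability is the smaller root: q = (1/7)/(9/16) = 16/63.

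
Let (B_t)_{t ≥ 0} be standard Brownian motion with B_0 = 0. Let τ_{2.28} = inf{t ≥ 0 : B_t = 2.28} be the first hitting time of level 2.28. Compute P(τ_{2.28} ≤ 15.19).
P(τ_{2.28} ≤ 15.19) = 2(1 − Φ(2.28/√15.19)) = 2(1 − Φ(0.5850)) ≈ 0.5585

By the reflection principle for standard BM, P(τ_b ≤ t) = 2 · P(B_t ≥ b). Since B_t ~ N(0, t), P(B_t ≥ 2.28) = 1 − Φ(2.28/√t) = 1 − Φ(2.28/√15.19) = 1 − Φ(0.5850) ≈ 0.27927. Doubling: P(τ_{2.28} ≤ 15.19) ≈ 2 · 0.27927 = 0.55854 ≈ 0.5585.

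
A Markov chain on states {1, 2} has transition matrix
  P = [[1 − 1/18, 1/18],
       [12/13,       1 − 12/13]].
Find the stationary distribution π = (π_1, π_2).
π_1 = 216/229, π_2 = 13/229

Solve πP = π with π_1 + π_2 = 1. From πP = π: π_1 · (1 − 1/18) + π_2 · 12/13 = π_1 ⇒ π_2 · 12/13 = π_1 · 1/18 ⇒ π_2/π_1 = (1/18)/(12/13) = 13/216. Together with π_1 + π_2 = 1:
  π_1 = (12/13)/(1/18 + 12/13) = (12/13)/(229/234) = 216/229,
  π_2 = (1/18)/(1/18 + 12/13) = (1/18)/(229/234) = 13/229.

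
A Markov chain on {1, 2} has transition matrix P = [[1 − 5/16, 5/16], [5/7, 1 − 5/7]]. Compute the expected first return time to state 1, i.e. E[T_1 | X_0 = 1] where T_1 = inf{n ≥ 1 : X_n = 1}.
E[T_1 | X_0 = 1] = 1/π_1 = 23/16

For an irreducible recurrent Markov chain with stationary distribution π, E[T_i | X_0 = i] = 1/π_i (Kac's formula). Here π_1 = (5/7)/(5/16 + 5/7) = (5/7)/(115/112) = 16/23, so E[T_1 | X_0 = 1] = 1/π_1 = (5/16 + 5/7)/(5/7) = (115/112)/(5/7) = 23/16.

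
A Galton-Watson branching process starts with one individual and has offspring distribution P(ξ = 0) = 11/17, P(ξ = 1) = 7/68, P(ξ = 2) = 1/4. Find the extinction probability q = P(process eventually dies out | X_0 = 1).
q = 1

Mean offspring μ = 0·11/17 + 1·7/68 + 2·1/4 = 41/68 ≤ 1. For μ ≤ 1 with offspring not concentrated at 1, the Galton-Watson process goes extinct almost surely, so q = 1.
(Algebraic check: The pgf is f(s) = 11/17 + 7/68·s + 1/4·s². The extinction probability q is the smallest fixed point of f in [0, 1]. Setting s = f(s):
  1/4·s² + (7/68 − 1)·s + 11/17 = 0
  1/4·s² − (11/17 + 1/4)·s + 11/17 = 0
which factors as (s − 1)·(1/4·s − 11/17) = 0, giving roots s = 1 and s = (11/17)/(1/4) = 44/17. Since 44/17 ≥ 1, the smallest root in [0, 1] is s = 1.)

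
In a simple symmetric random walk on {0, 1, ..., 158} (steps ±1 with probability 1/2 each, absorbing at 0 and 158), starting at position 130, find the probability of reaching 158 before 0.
P(hit 158 before 0) = 130/158 = 65/79

Let u_k = P(hit 158 before 0 | start at k). Then u_0 = 0, u_158 = 1, and u_k = u_{k-1}/2 + u_{k+1}/2 for 1 ≤ k ≤ 157. This harmonic recurrence is solved by u_k = k/158, giving u_130 = 130/158 = 65/79.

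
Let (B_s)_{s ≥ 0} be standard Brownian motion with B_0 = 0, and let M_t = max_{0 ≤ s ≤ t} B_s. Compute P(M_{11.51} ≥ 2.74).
P(M_{11.51} ≥ 2.74) = 2·P(B_{11.51} ≥ 2.74) = 2(1 − Φ(2.74/√11.51)) ≈ 0.4193

By the reflection principle for Brownian motion, P(M_t ≥ a) = 2 · P(B_t ≥ a) for a ≥ 0. Since B_t ~ N(0, t), P(B_t ≥ 2.74) = 1 − Φ(2.74/√t) = 1 − Φ(2.74/√11.51) = 1 − Φ(0.8076). So
  P(M_{11.51} ≥ 2.74) = 2(1 − Φ(0.8076)) ≈ 0.4193.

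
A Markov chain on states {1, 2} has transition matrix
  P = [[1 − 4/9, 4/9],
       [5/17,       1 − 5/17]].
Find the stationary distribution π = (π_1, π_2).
π_1 = 45/113, π_2 = 68/113

Solve πP = π with π_1 + π_2 = 1. From πP = π: π_1 · (1 − 4/9) + π_2 · 5/17 = π_1 ⇒ π_2 · 5/17 = π_1 · 4/9 ⇒ π_2/π_1 = (4/9)/(5/17) = 68/45. Together with π_1 + π_2 = 1:
  π_1 = (5/17)/(4/9 + 5/17) = (5/17)/(113/153) = 45/113,
  π_2 = (4/9)/(4/9 + 5/17) = (4/9)/(113/153) = 68/113.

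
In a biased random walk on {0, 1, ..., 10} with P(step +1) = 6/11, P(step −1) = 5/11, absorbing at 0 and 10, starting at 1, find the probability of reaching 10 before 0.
P(hit 10 before 0) = (1 − (5/6)^1) / (1 − (5/6)^10) = 10077696/50700551

Let u_k denote P(reach 10 before 0 | start at k). Boundary: u_0 = 0, u_10 = 1. Recurrence: u_k = 6/11·u_{k+1} + 5/11·u_{k-1} for 1 ≤ k ≤ 9. Try u_k = A + B·r^k with r = q/p = (5/11)/(6/11) = 5/6. Substitution satisfies the recurrence; boundary conditions give:
  u_k = (1 − r^k) / (1 − r^N) = (1 − (5/6)^1) / (1 − (5/6)^10) = 10077696/50700551.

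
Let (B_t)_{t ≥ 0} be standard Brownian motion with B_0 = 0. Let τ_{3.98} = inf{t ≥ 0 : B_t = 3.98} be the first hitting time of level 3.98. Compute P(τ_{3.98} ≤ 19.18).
P(τ_{3.98} ≤ 19.18) = 2(1 − Φ(3.98/√19.18)) = 2(1 − Φ(0.9088)) ≈ 0.3635

By the reflection principle for standard BM, P(τ_b ≤ t) = 2 · P(B_t ≥ b). Since B_t ~ N(0, t), P(B_t ≥ 3.98) = 1 − Φ(3.98/√t) = 1 − Φ(3.98/√19.18) = 1 − Φ(0.9088) ≈ 0.18173. Doubling: P(τ_{3.98} ≤ 19.18) ≈ 2 · 0.18173 = 0.36346 ≈ 0.3635.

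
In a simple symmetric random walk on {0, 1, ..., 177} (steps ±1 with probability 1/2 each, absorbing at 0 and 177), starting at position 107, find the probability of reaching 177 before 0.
P(hit 177 before 0) = 107/177

Let u_k = P(hit 177 before 0 | start at k). Then u_0 = 0, u_177 = 1, and u_k = u_{k-1}/2 + u_{k+1}/2 for 1 ≤ k ≤ 176. This harmonic recurrence is solved by u_k = k/177, giving u_107 = 107/177.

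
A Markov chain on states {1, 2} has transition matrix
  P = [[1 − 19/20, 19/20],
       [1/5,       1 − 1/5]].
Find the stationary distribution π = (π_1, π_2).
π_1 = 4/23, π_2 = 19/23

Solve πP = π with π_1 + π_2 = 1. From πP = π: π_1 · (1 − 19/20) + π_2 · 1/5 = π_1 ⇒ π_2 · 1/5 = π_1 · 19/20 ⇒ π_2/π_1 = (19/20)/(1/5) = 19/4. Together with π_1 + π_2 = 1:
  π_1 = (1/5)/(19/20 + 1/5) = (1/5)/(23/20) = 4/23,
  π_2 = (19/20)/(19/20 + 1/5) = (19/20)/(23/20) = 19/23.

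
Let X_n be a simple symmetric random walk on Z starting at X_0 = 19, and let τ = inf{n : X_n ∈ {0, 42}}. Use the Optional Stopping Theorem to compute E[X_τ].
E[X_τ] = 19

X_n is a martingale and τ is a bounded-mean stopping time (indeed τ is finite a.s. with bounded expectation since the walk is in a bounded region). By the OST, E[X_τ] = E[X_0] = 19. Equivalently: E[X_τ] = 42 · P(hit 42 first) + 0 · P(hit 0 first) = 42 · (19/42) = 19.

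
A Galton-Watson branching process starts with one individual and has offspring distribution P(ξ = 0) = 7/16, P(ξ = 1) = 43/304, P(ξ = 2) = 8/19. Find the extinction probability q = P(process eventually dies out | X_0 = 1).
q = 1

Mean offspring μ = 0·7/16 + 1·43/304 + 2·8/19 = 299/304 ≤ 1. For μ ≤ 1 with offspring not concentrated at 1, the Galton-Watson process goes extinct almost surely, so q = 1.
(Algebraic check: The pgf is f(s) = 7/16 + 43/304·s + 8/19·s². The extinction probability q is the smallest fixed point of f in [0, 1]. Setting s = f(s):
  8/19·s² + (43/304 − 1)·s + 7/16 = 0
  8/19·s² − (7/16 + 8/19)·s + 7/16 = 0
which factors as (s − 1)·(8/19·s − 7/16) = 0, giving roots s = 1 and s = (7/16)/(8/19) = 133/128. Since 133/128 ≥ 1, the smallest root in [0, 1] is s = 1.)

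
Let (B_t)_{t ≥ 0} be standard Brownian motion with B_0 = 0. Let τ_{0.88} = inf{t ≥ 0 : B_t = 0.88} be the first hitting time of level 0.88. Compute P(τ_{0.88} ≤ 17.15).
P(τ_{0.88} ≤ 17.15) = 2(1 − Φ(0.88/√17.15)) = 2(1 − Φ(0.2125)) ≈ 0.8317

By the reflection principle for standard BM, P(τ_b ≤ t) = 2 · P(B_t ≥ b). Since B_t ~ N(0, t), P(B_t ≥ 0.88) = 1 − Φ(0.88/√t) = 1 − Φ(0.88/√17.15) = 1 − Φ(0.2125) ≈ 0.41586. Doubling: P(τ_{0.88} ≤ 17.15) ≈ 2 · 0.41586 = 0.83172 ≈ 0.8317.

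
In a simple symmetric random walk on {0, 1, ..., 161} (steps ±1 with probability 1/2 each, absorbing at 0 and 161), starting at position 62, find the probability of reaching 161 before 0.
P(hit 161 before 0) = 62/161

Let u_k = P(hit 161 before 0 | start at k). Then u_0 = 0, u_161 = 1, and u_k = u_{k-1}/2 + u_{k+1}/2 for 1 ≤ k ≤ 160. This harmonic recurrence is solved by u_k = k/161, giving u_62 = 62/161.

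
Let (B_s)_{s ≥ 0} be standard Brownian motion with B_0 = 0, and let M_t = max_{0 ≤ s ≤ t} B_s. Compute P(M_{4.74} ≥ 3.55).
P(M_{4.74} ≥ 3.55) = 2·P(B_{4.74} ≥ 3.55) = 2(1 − Φ(3.55/√4.74)) ≈ 0.1030

By the reflection principle for Brownian motion, P(M_t ≥ a) = 2 · P(B_t ≥ a) for a ≥ 0. Since B_t ~ N(0, t), P(B_t ≥ 3.55) = 1 − Φ(3.55/√t) = 1 − Φ(3.55/√4.74) = 1 − Φ(1.6306). So
  P(M_{4.74} ≥ 3.55) = 2(1 − Φ(1.6306)) ≈ 0.1030.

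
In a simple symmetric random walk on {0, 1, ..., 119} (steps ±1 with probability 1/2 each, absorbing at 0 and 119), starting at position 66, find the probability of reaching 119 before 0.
P(hit 119 before 0) = 66/119

Let u_k = P(hit 119 before 0 | start at k). Then u_0 = 0, u_119 = 1, and u_k = u_{k-1}/2 + u_{k+1}/2 for 1 ≤ k ≤ 118. This harmonic recurrence is solved by u_k = k/119, giving u_66 = 66/119.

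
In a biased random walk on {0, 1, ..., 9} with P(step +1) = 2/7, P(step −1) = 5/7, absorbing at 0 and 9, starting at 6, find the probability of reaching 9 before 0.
P(hit 9 before 0) = (1 − (5/2)^6) / (1 − (5/2)^9) = 1064/16689

Let u_k denote P(reach 9 before 0 | start at k). Boundary: u_0 = 0, u_9 = 1. Recurrence: u_k = 2/7·u_{k+1} + 5/7·u_{k-1} for 1 ≤ k ≤ 8. Try u_k = A + B·r^k with r = q/p = (5/7)/(2/7) = 5/2. Substitution satisfies the recurrence; boundary conditions give:
  u_k = (1 − r^k) / (1 − r^N) = (1 − (5/2)^6) / (1 − (5/2)^9) = 1064/16689.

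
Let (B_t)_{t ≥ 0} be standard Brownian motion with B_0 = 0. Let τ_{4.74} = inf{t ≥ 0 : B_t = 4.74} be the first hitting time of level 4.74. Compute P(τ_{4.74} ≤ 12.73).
P(τ_{4.74} ≤ 12.73) = 2(1 − Φ(4.74/√12.73)) = 2(1 − Φ(1.3285)) ≈ 0.1840

By the reflection principle for standard BM, P(τ_b ≤ t) = 2 · P(B_t ≥ b). Since B_t ~ N(0, t), P(B_t ≥ 4.74) = 1 − Φ(4.74/√t) = 1 − Φ(4.74/√12.73) = 1 − Φ(1.3285) ≈ 0.09201. Doubling: P(τ_{4.74} ≤ 12.73) ≈ 2 · 0.09201 = 0.18402 ≈ 0.1840.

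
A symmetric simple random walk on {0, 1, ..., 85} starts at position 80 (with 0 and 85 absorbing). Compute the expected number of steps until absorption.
E[τ | X_0 = 80] = 400

Let v_k = E[τ | X_0 = k]. Boundary: v_0 = v_85 = 0. Recurrence: v_k = 1 + (v_{k-1} + v_{k+1})/2 for 1 ≤ k ≤ 84. The particular solution to v_k − (v_{k-1} + v_{k+1})/2 = 1 is v_k = −k^2. Adding homogeneous solution A + B k and matching boundaries gives v_k = k (85 − k). Substituting k = 80: v_80 = 80 · 5 = 400.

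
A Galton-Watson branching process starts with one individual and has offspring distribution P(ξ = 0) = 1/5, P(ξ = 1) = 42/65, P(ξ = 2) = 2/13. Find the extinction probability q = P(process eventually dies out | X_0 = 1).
q = 1

Mean offspring μ = 0·1/5 + 1·42/65 + 2·2/13 = 62/65 ≤ 1. For μ ≤ 1 with offspring not concentrated at 1, the Galton-Watson process goes extinct almost surely, so q = 1.
(Algebraic check: The pgf is f(s) = 1/5 + 42/65·s + 2/13·s². The extinction probability q is the smallest fixed point of f in [0, 1]. Setting s = f(s):
  2/13·s² + (42/65 − 1)·s + 1/5 = 0
  2/13·s² − (1/5 + 2/13)·s + 1/5 = 0
which factors as (s − 1)·(2/13·s − 1/5) = 0, giving roots s = 1 and s = (1/5)/(2/13) = 13/10. Since 13/10 ≥ 1, the smallest root in [0, 1] is s = 1.)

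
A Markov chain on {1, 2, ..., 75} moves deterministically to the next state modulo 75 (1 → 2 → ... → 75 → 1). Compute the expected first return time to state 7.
E[T_7 | X_0 = 7] = 75

The chain cycles deterministically, so starting at state 7 it returns in exactly 75 steps. Equivalently, the stationary distribution is uniform π_j = 1/75 for every state j, so by Kac's formula E[T_7] = 1/π_7 = 75.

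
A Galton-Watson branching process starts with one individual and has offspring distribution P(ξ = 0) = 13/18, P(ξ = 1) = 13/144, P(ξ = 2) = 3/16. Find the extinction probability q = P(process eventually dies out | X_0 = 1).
q = 1

Mean offspring μ = 0·13/18 + 1·13/144 + 2·3/16 = 67/144 ≤ 1. For μ ≤ 1 with offspring not concentrated at 1, the Galton-Watson process goes extinct almost surely, so q = 1.
(Algebraic check: The pgf is f(s) = 13/18 + 13/144·s + 3/16·s². The extinction probability q is the smallest fixed point of f in [0, 1]. Setting s = f(s):
  3/16·s² + (13/144 − 1)·s + 13/18 = 0
  3/16·s² − (13/18 + 3/16)·s + 13/18 = 0
which factors as (s − 1)·(3/16·s − 13/18) = 0, giving roots s = 1 and s = (13/18)/(3/16) = 104/27. Since 104/27 ≥ 1, the smallest root in [0, 1] is s = 1.)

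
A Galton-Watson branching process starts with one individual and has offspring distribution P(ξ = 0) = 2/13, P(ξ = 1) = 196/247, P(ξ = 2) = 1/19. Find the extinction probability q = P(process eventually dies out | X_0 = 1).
q = 1

Mean offspring μ = 0·2/13 + 1·196/247 + 2·1/19 = 222/247 ≤ 1. For μ ≤ 1 with offspring not concentrated at 1, the Galton-Watson process goes extinct almost surely, so q = 1.
(Algebraic check: The pgf is f(s) = 2/13 + 196/247·s + 1/19·s². The extinction probability q is the smallest fixed point of f in [0, 1]. Setting s = f(s):
  1/19·s² + (196/247 − 1)·s + 2/13 = 0
  1/19·s² − (2/13 + 1/19)·s + 2/13 = 0
which factors as (s − 1)·(1/19·s − 2/13) = 0, giving roots s = 1 and s = (2/13)/(1/19) = 38/13. Since 38/13 ≥ 1, the smallest root in [0, 1] is s = 1.)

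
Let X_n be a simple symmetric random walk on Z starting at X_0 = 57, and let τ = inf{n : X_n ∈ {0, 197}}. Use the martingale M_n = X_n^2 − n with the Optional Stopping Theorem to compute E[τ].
E[τ] = 7980

M_n = X_n^2 − n is a martingale (since E[X_{n+1}^2 | F_n] = X_n^2 + 1). By OST (τ has finite mean in a bounded region), E[M_τ] = E[M_0] = X_0^2 − 0 = 57^2 = 3249. Also E[M_τ] = E[X_τ^2] − E[τ]. The walk exits at 0 or 197, with P(hit 197 first) = 57/197, so E[X_τ^2] = 197^2 · 57/197 + 0 = 11229. Thus E[τ] = E[X_τ^2] − E[M_τ] = 11229 − 3249 = 7980 = 57(197 − 57) = 7980.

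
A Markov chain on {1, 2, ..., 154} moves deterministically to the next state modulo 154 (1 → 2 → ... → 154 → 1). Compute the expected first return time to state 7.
E[T_7 | X_0 = 7] = 154

The chain cycles deterministically, so starting at state 7 it returns in exactly 154 steps. Equivalently, the stationary distribution is uniform π_j = 1/154 for every state j, so by Kac's formula E[T_7] = 1/π_7 = 154.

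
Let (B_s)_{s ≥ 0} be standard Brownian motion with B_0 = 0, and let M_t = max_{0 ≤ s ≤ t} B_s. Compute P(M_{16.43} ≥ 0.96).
P(M_{16.43} ≥ 0.96) = 2·P(B_{16.43} ≥ 0.96) = 2(1 − Φ(0.96/√16.43)) ≈ 0.8128

By the reflection principle for Brownian motion, P(M_t ≥ a) = 2 · P(B_t ≥ a) for a ≥ 0. Since B_t ~ N(0, t), P(B_t ≥ 0.96) = 1 − Φ(0.96/√t) = 1 − Φ(0.96/√16.43) = 1 − Φ(0.2368). So
  P(M_{16.43} ≥ 0.96) = 2(1 − Φ(0.2368)) ≈ 0.8128.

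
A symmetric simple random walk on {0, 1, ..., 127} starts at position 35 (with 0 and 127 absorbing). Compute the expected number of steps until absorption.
E[τ | X_0 = 35] = 3220

Let v_k = E[τ | X_0 = k]. Boundary: v_0 = v_127 = 0. Recurrence: v_k = 1 + (v_{k-1} + v_{k+1})/2 for 1 ≤ k ≤ 126. The particular solution to v_k − (v_{k-1} + v_{k+1})/2 = 1 is v_k = −k^2. Adding homogeneous solution A + B k and matching boundaries gives v_k = k (127 − k). Substituting k = 35: v_35 = 35 · 92 = 3220.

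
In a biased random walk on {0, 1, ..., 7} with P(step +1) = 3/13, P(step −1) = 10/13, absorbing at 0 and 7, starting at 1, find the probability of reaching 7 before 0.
P(hit 7 before 0) = (1 − (10/3)^1) / (1 − (10/3)^7) = 729/1428259

Let u_k denote P(reach 7 before 0 | start at k). Boundary: u_0 = 0, u_7 = 1. Recurrence: u_k = 3/13·u_{k+1} + 10/13·u_{k-1} for 1 ≤ k ≤ 6. Try u_k = A + B·r^k with r = q/p = (10/13)/(3/13) = 10/3. Substitution satisfies the recurrence; boundary conditions give:
  u_k = (1 − r^k) / (1 − r^N) = (1 − (10/3)^1) / (1 − (10/3)^7) = 729/1428259.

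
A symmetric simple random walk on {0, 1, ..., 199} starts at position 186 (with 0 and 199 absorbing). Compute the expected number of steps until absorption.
E[τ | X_0 = 186] = 2418

Let v_k = E[τ | X_0 = k]. Boundary: v_0 = v_199 = 0. Recurrence: v_k = 1 + (v_{k-1} + v_{k+1})/2 for 1 ≤ k ≤ 198. The particular solution to v_k − (v_{k-1} + v_{k+1})/2 = 1 is v_k = −k^2. Adding homogeneous solution A + B k and matching boundaries gives v_k = k (199 − k). Substituting k = 186: v_186 = 186 · 13 = 2418.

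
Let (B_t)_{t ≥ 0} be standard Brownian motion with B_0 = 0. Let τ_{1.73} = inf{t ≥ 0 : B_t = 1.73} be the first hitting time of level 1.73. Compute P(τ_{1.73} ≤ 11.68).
P(τ_{1.73} ≤ 11.68) = 2(1 − Φ(1.73/√11.68)) = 2(1 − Φ(0.5062)) ≈ 0.6127

By the reflection principle for standard BM, P(τ_b ≤ t) = 2 · P(B_t ≥ b). Since B_t ~ N(0, t), P(B_t ≥ 1.73) = 1 − Φ(1.73/√t) = 1 − Φ(1.73/√11.68) = 1 − Φ(0.5062) ≈ 0.30636. Doubling: P(τ_{1.73} ≤ 11.68) ≈ 2 · 0.30636 = 0.61272 ≈ 0.6127.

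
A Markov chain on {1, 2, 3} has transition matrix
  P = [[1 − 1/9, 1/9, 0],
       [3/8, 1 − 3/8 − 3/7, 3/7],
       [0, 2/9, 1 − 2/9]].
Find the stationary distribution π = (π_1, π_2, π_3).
π = (189/353, 56/353, 108/353)

This is a birth-death chain on three states, which satisfies detailed balance: π_1 · P_{12} = π_2 · P_{21} and π_2 · P_{23} = π_3 · P_{32}.
From π_1 · 1/9 = π_2 · 3/8: π_2/π_1 = (1/9)/(3/8) = 8/27.
From π_2 · 3/7 = π_3 · 2/9: π_3/π_2 = (3/7)/(2/9) = 27/14.
Take π_1 proportional to 1; then unnormalized π = (1, 8/27, 4/7). Normalize by dividing by the sum 353/189:
  π = (189/353, 56/353, 108/353).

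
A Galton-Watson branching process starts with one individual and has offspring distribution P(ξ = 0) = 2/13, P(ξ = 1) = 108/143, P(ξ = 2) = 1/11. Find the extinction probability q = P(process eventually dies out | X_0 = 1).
q = 1

Mean offspring μ = 0·2/13 + 1·108/143 + 2·1/11 = 134/143 ≤ 1. For μ ≤ 1 with offspring not concentrated at 1, the Galton-Watson process goes extinct almost surely, so q = 1.
(Algebraic check: The pgf is f(s) = 2/13 + 108/143·s + 1/11·s². The extinction probability q is the smallest fixed point of f in [0, 1]. Setting s = f(s):
  1/11·s² + (108/143 − 1)·s + 2/13 = 0
  1/11·s² − (2/13 + 1/11)·s + 2/13 = 0
which factors as (s − 1)·(1/11·s − 2/13) = 0, giving roots s = 1 and s = (2/13)/(1/11) = 22/13. Since 22/13 ≥ 1, the smallest root in [0, 1] is s = 1.)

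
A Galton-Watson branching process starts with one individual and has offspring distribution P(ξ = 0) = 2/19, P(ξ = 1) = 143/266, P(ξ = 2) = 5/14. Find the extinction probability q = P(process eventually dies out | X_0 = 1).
q = 28/95

The pgf is f(s) = 2/19 + 143/266·s + 5/14·s². The extinction probability q is the smallest fixed point of f in [0, 1]. Setting s = f(s):
  5/14·s² + (143/266 − 1)·s + 2/19 = 0
  5/14·s² − (2/19 + 5/14)·s + 2/19 = 0
which factors as (s − 1)·(5/14·s − 2/19) = 0, giving roots s = 1 and s = (2/19)/(5/14) = 28/95.
Mean offspring μ = 143/266 + 2·5/14 = 333/266 > 1 (supercritical), so q < 1. The extinction probability is the smaller root: q = (2/19)/(5/14) = 28/95.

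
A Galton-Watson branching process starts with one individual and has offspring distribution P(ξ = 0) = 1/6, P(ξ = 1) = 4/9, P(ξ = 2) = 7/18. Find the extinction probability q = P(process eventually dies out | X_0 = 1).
q = 3/7

The pgf is f(s) = 1/6 + 4/9·s + 7/18·s². The extinction probability q is the smallest fixed point of f in [0, 1]. Setting s = f(s):
  7/18·s² + (4/9 − 1)·s + 1/6 = 0
  7/18·s² − (1/6 + 7/18)·s + 1/6 = 0
which factors as (s − 1)·(7/18·s − 1/6) = 0, giving roots s = 1 and s = (1/6)/(7/18) = 3/7.
Mean offspring μ = 4/9 + 2·7/18 = 11/9 > 1 (supercritical), so q < 1. The extinction probability is the smaller root: q = (1/6)/(7/18) = 3/7.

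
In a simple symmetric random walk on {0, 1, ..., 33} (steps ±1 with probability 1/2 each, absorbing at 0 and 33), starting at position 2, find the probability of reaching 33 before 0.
P(hit 33 before 0) = 2/33

Let u_k = P(hit 33 before 0 | start at k). Then u_0 = 0, u_33 = 1, and u_k = u_{k-1}/2 + u_{k+1}/2 for 1 ≤ k ≤ 32. This harmonic recurrence is solved by u_k = k/33, giving u_2 = 2/33.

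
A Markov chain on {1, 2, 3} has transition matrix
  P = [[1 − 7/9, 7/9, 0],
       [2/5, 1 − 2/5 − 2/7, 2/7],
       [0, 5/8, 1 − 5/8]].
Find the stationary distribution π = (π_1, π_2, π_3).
π = (6/23, 35/69, 16/69)

This is a birth-death chain on three states, which satisfies detailed balance: π_1 · P_{12} = π_2 · P_{21} and π_2 · P_{23} = π_3 · P_{32}.
From π_1 · 7/9 = π_2 · 2/5: π_2/π_1 = (7/9)/(2/5) = 35/18.
From π_2 · 2/7 = π_3 · 5/8: π_3/π_2 = (2/7)/(5/8) = 16/35.
Take π_1 proportional to 1; then unnormalized π = (1, 35/18, 8/9). Normalize by dividing by the sum 23/6:
  π = (6/23, 35/69, 16/69).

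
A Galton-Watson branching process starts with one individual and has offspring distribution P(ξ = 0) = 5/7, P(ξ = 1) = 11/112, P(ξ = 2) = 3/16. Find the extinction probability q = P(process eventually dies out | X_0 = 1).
q = 1

Mean offspring μ = 0·5/7 + 1·11/112 + 2·3/16 = 53/112 ≤ 1. For μ ≤ 1 with offspring not concentrated at 1, the Galton-Watson process goes extinct almost surely, so q = 1.
(Algebraic check: The pgf is f(s) = 5/7 + 11/112·s + 3/16·s². The extinction probability q is the smallest fixed point of f in [0, 1]. Setting s = f(s):
  3/16·s² + (11/112 − 1)·s + 5/7 = 0
  3/16·s² − (5/7 + 3/16)·s + 5/7 = 0
which factors as (s − 1)·(3/16·s − 5/7) = 0, giving roots s = 1 and s = (5/7)/(3/16) = 80/21. Since 80/21 ≥ 1, the smallest root in [0, 1] is s = 1.)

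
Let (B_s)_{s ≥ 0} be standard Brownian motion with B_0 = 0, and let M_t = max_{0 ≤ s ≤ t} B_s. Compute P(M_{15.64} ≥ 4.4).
P(M_{15.64} ≥ 4.4) = 2·P(B_{15.64} ≥ 4.4) = 2(1 − Φ(4.4/√15.64)) ≈ 0.2659

By the reflection principle for Brownian motion, P(M_t ≥ a) = 2 · P(B_t ≥ a) for a ≥ 0. Since B_t ~ N(0, t), P(B_t ≥ 4.4) = 1 − Φ(4.4/√t) = 1 − Φ(4.4/√15.64) = 1 − Φ(1.1126). So
  P(M_{15.64} ≥ 4.4) = 2(1 − Φ(1.1126)) ≈ 0.2659.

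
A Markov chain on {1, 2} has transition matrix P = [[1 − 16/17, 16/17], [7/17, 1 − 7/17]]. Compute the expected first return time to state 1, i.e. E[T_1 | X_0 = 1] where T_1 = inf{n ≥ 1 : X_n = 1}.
E[T_1 | X_0 = 1] = 1/π_1 = 23/7

For an irreducible recurrent Markov chain with stationary distribution π, E[T_i | X_0 = i] = 1/π_i (Kac's formula). Here π_1 = (7/17)/(16/17 + 7/17) = (7/17)/(23/17) = 7/23, so E[T_1 | X_0 = 1] = 1/π_1 = (16/17 + 7/17)/(7/17) = (23/17)/(7/17) = 23/7.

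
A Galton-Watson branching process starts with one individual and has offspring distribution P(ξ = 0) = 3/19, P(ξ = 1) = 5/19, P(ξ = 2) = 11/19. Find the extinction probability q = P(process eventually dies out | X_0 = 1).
q = 3/11

The pgf is f(s) = 3/19 + 5/19·s + 11/19·s². The extinction probability q is the smallest fixed point of f in [0, 1]. Setting s = f(s):
  11/19·s² + (5/19 − 1)·s + 3/19 = 0
  11/19·s² − (3/19 + 11/19)·s + 3/19 = 0
which factors as (s − 1)·(11/19·s − 3/19) = 0, giving roots s = 1 and s = (3/19)/(11/19) = 3/11.
Mean offspring μ = 5/19 + 2·11/19 = 27/19 > 1 (supercritical), so q < 1. The extinction probability is the smaller root: q = (3/19)/(11/19) = 3/11.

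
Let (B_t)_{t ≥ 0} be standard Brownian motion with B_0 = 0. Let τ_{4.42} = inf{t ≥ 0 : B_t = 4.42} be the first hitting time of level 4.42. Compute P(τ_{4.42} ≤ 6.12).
P(τ_{4.42} ≤ 6.12) = 2(1 − Φ(4.42/√6.12)) = 2(1 − Φ(1.7867)) ≈ 0.0740

By the reflection principle for standard BM, P(τ_b ≤ t) = 2 · P(B_t ≥ b). Since B_t ~ N(0, t), P(B_t ≥ 4.42) = 1 − Φ(4.42/√t) = 1 − Φ(4.42/√6.12) = 1 − Φ(1.7867) ≈ 0.03699. Doubling: P(τ_{4.42} ≤ 6.12) ≈ 2 · 0.03699 = 0.07398 ≈ 0.0740.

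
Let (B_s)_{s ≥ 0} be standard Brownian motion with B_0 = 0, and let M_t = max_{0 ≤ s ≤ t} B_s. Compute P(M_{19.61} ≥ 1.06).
P(M_{19.61} ≥ 1.06) = 2·P(B_{19.61} ≥ 1.06) = 2(1 − Φ(1.06/√19.61)) ≈ 0.8108

By the reflection principle for Brownian motion, P(M_t ≥ a) = 2 · P(B_t ≥ a) for a ≥ 0. Since B_t ~ N(0, t), P(B_t ≥ 1.06) = 1 − Φ(1.06/√t) = 1 − Φ(1.06/√19.61) = 1 − Φ(0.2394). So
  P(M_{19.61} ≥ 1.06) = 2(1 − Φ(0.2394)) ≈ 0.8108.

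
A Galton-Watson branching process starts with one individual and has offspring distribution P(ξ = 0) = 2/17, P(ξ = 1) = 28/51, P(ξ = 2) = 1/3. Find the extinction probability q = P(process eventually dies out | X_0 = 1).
q = 6/17

The pgf is f(s) = 2/17 + 28/51·s + 1/3·s². The extinction probability q is the smallest fixed point of f in [0, 1]. Setting s = f(s):
  1/3·s² + (28/51 − 1)·s + 2/17 = 0
  1/3·s² − (2/17 + 1/3)·s + 2/17 = 0
which factors as (s − 1)·(1/3·s − 2/17) = 0, giving roots s = 1 and s = (2/17)/(1/3) = 6/17.
Mean offspring μ = 28/51 + 2·1/3 = 62/51 > 1 (supercritical), so q < 1. The extinction probability is the smaller root: q = (2/17)/(1/3) = 6/17.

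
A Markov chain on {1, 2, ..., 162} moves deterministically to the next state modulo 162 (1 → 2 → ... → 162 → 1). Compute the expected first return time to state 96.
E[T_96 | X_0 = 96] = 162

The chain cycles deterministically, so starting at state 96 it returns in exactly 162 steps. Equivalently, the stationary distribution is uniform π_j = 1/162 for every state j, so by Kac's formula E[T_96] = 1/π_96 = 162.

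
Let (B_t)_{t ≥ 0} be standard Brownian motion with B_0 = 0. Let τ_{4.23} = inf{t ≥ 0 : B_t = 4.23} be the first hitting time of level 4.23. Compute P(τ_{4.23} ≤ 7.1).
P(τ_{4.23} ≤ 7.1) = 2(1 − Φ(4.23/√7.1)) = 2(1 − Φ(1.5875)) ≈ 0.1124

By the reflection principle for standard BM, P(τ_b ≤ t) = 2 · P(B_t ≥ b). Since B_t ~ N(0, t), P(B_t ≥ 4.23) = 1 − Φ(4.23/√t) = 1 − Φ(4.23/√7.1) = 1 − Φ(1.5875) ≈ 0.05620. Doubling: P(τ_{4.23} ≤ 7.1) ≈ 2 · 0.05620 = 0.11240 ≈ 0.1124.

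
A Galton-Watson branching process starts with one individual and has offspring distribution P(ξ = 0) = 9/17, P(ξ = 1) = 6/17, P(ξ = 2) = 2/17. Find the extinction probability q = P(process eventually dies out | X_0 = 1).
q = 1

Mean offspring μ = 0·9/17 + 1·6/17 + 2·2/17 = 10/17 ≤ 1. For μ ≤ 1 with offspring not concentrated at 1, the Galton-Watson process goes extinct almost surely, so q = 1.
(Algebraic check: The pgf is f(s) = 9/17 + 6/17·s + 2/17·s². The extinction probability q is the smallest fixed point of f in [0, 1]. Setting s = f(s):
  2/17·s² + (6/17 − 1)·s + 9/17 = 0
  2/17·s² − (9/17 + 2/17)·s + 9/17 = 0
which factors as (s − 1)·(2/17·s − 9/17) = 0, giving roots s = 1 and s = (9/17)/(2/17) = 9/2. Since 9/2 ≥ 1, the smallest root in [0, 1] is s = 1.)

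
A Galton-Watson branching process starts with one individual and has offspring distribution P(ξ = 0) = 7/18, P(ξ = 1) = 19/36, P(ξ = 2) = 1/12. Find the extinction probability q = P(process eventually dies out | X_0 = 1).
q = 1

Mean offspring μ = 0·7/18 + 1·19/36 + 2·1/12 = 25/36 ≤ 1. For μ ≤ 1 with offspring not concentrated at 1, the Galton-Watson process goes extinct almost surely, so q = 1.
(Algebraic check: The pgf is f(s) = 7/18 + 19/36·s + 1/12·s². The extinction probability q is the smallest fixed point of f in [0, 1]. Setting s = f(s):
  1/12·s² + (19/36 − 1)·s + 7/18 = 0
  1/12·s² − (7/18 + 1/12)·s + 7/18 = 0
which factors as (s − 1)·(1/12·s − 7/18) = 0, giving roots s = 1 and s = (7/18)/(1/12) = 14/3. Since 14/3 ≥ 1, the smallest root in [0, 1] is s = 1.)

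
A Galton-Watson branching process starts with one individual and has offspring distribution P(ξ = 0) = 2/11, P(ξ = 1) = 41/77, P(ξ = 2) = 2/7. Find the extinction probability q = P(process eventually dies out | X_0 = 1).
q = 7/11

The pgf is f(s) = 2/11 + 41/77·s + 2/7·s². The extinction probability q is the smallest fixed point of f in [0, 1]. Setting s = f(s):
  2/7·s² + (41/77 − 1)·s + 2/11 = 0
  2/7·s² − (2/11 + 2/7)·s + 2/11 = 0
which factors as (s − 1)·(2/7·s − 2/11) = 0, giving roots s = 1 and s = (2/11)/(2/7) = 7/11.
Mean offspring μ = 41/77 + 2·2/7 = 85/77 > 1 (supercritical), so q < 1. The extinction probability is the smaller root: q = (2/11)/(2/7) = 7/11.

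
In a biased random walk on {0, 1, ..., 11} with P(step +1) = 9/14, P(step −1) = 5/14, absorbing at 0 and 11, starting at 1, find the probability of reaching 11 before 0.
P(hit 11 before 0) = (1 − (5/9)^1) / (1 − (5/9)^11) = 3486784401/7833057871

Let u_k denote P(reach 11 before 0 | start at k). Boundary: u_0 = 0, u_11 = 1. Recurrence: u_k = 9/14·u_{k+1} + 5/14·u_{k-1} for 1 ≤ k ≤ 10. Try u_k = A + B·r^k with r = q/p = (5/14)/(9/14) = 5/9. Substitution satisfies the recurrence; boundary conditions give:
  u_k = (1 − r^k) / (1 − r^N) = (1 − (5/9)^1) / (1 − (5/9)^11) = 3486784401/7833057871.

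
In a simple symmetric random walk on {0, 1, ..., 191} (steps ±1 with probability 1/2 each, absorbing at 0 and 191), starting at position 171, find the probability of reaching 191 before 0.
P(hit 191 before 0) = 171/191

Let u_k = P(hit 191 before 0 | start at k). Then u_0 = 0, u_191 = 1, and u_k = u_{k-1}/2 + u_{k+1}/2 for 1 ≤ k ≤ 190. This harmonic recurrence is solved by u_k = k/191, giving u_171 = 171/191.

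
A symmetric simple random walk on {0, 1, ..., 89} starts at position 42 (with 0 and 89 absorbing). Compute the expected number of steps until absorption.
E[τ | X_0 = 42] = 1974

Let v_k = E[τ | X_0 = k]. Boundary: v_0 = v_89 = 0. Recurrence: v_k = 1 + (v_{k-1} + v_{k+1})/2 for 1 ≤ k ≤ 88. The particular solution to v_k − (v_{k-1} + v_{k+1})/2 = 1 is v_k = −k^2. Adding homogeneous solution A + B k and matching boundaries gives v_k = k (89 − k). Substituting k = 42: v_42 = 42 · 47 = 1974.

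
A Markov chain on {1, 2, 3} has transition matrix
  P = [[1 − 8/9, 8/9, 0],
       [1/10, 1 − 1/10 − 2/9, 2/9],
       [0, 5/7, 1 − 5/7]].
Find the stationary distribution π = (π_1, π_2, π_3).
π = (81/1025, 144/205, 224/1025)

This is a birth-death chain on three states, which satisfies detailed balance: π_1 · P_{12} = π_2 · P_{21} and π_2 · P_{23} = π_3 · P_{32}.
From π_1 · 8/9 = π_2 · 1/10: π_2/π_1 = (8/9)/(1/10) = 80/9.
From π_2 · 2/9 = π_3 · 5/7: π_3/π_2 = (2/9)/(5/7) = 14/45.
Take π_1 proportional to 1; then unnormalized π = (1, 80/9, 224/81). Normalize by dividing by the sum 1025/81:
  π = (81/1025, 144/205, 224/1025).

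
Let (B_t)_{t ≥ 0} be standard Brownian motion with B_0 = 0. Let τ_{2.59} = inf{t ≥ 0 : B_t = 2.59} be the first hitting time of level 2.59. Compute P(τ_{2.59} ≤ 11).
P(τ_{2.59} ≤ 11) = 2(1 − Φ(2.59/√11)) = 2(1 − Φ(0.7809)) ≈ 0.4349

By the reflection principle for standard BM, P(τ_b ≤ t) = 2 · P(B_t ≥ b). Since B_t ~ N(0, t), P(B_t ≥ 2.59) = 1 − Φ(2.59/√t) = 1 − Φ(2.59/√11) = 1 − Φ(0.7809) ≈ 0.21743. Doubling: P(τ_{2.59} ≤ 11) ≈ 2 · 0.21743 = 0.43486 ≈ 0.4349.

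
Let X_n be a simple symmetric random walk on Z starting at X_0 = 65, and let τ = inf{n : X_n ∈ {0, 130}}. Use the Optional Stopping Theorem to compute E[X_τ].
E[X_τ] = 65

X_n is a martingale and τ is a bounded-mean stopping time (indeed τ is finite a.s. with bounded expectation since the walk is in a bounded region). By the OST, E[X_τ] = E[X_0] = 65. Equivalently: E[X_τ] = 130 · P(hit 130 first) + 0 · P(hit 0 first) = 130 · (65/130) = 65.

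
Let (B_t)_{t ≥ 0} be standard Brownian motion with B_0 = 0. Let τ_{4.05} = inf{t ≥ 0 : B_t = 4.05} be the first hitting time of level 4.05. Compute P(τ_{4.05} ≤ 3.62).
P(τ_{4.05} ≤ 3.62) = 2(1 − Φ(4.05/√3.62)) = 2(1 − Φ(2.1286)) ≈ 0.0333

By the reflection principle for standard BM, P(τ_b ≤ t) = 2 · P(B_t ≥ b). Since B_t ~ N(0, t), P(B_t ≥ 4.05) = 1 − Φ(4.05/√t) = 1 − Φ(4.05/√3.62) = 1 − Φ(2.1286) ≈ 0.01664. Doubling: P(τ_{4.05} ≤ 3.62) ≈ 2 · 0.01664 = 0.03328 ≈ 0.0333.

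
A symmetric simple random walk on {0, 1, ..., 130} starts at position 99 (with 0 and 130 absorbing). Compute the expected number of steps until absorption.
E[τ | X_0 = 99] = 3069

Let v_k = E[τ | X_0 = k]. Boundary: v_0 = v_130 = 0. Recurrence: v_k = 1 + (v_{k-1} + v_{k+1})/2 for 1 ≤ k ≤ 129. The particular solution to v_k − (v_{k-1} + v_{k+1})/2 = 1 is v_k = −k^2. Adding homogeneous solution A + B k and matching boundaries gives v_k = k (130 − k). Substituting k = 99: v_99 = 99 · 31 = 3069.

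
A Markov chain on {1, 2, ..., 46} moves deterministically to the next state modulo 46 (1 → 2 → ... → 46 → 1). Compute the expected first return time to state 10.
E[T_10 | X_0 = 10] = 46

The chain cycles deterministically, so starting at state 10 it returns in exactly 46 steps. Equivalently, the stationary distribution is uniform π_j = 1/46 for every state j, so by Kac's formula E[T_10] = 1/π_10 = 46.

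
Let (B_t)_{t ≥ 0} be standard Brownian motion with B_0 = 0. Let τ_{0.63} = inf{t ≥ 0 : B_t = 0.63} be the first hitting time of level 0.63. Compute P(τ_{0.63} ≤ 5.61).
P(τ_{0.63} ≤ 5.61) = 2(1 − Φ(0.63/√5.61)) = 2(1 − Φ(0.2660)) ≈ 0.7902

By the reflection principle for standard BM, P(τ_b ≤ t) = 2 · P(B_t ≥ b). Since B_t ~ N(0, t), P(B_t ≥ 0.63) = 1 − Φ(0.63/√t) = 1 − Φ(0.63/√5.61) = 1 − Φ(0.2660) ≈ 0.39512. Doubling: P(τ_{0.63} ≤ 5.61) ≈ 2 · 0.39512 = 0.79024 ≈ 0.7902.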